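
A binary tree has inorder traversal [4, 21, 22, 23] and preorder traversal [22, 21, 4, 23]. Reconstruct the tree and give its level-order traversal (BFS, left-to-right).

Inorder:  [4, 21, 22, 23]
Preorder: [22, 21, 4, 23]
Algorithm: preorder visits root first, so consume preorder in order;
for each root, split the current inorder slice at that value into
left-subtree inorder and right-subtree inorder, then recurse.
Recursive splits:
  root=22; inorder splits into left=[4, 21], right=[23]
  root=21; inorder splits into left=[4], right=[]
  root=4; inorder splits into left=[], right=[]
  root=23; inorder splits into left=[], right=[]
Reconstructed level-order: [22, 21, 23, 4]


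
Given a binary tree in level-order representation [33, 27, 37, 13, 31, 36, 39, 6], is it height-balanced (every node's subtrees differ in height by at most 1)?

Tree (level-order array): [33, 27, 37, 13, 31, 36, 39, 6]
Definition: a tree is height-balanced if, at every node, |h(left) - h(right)| <= 1 (empty subtree has height -1).
Bottom-up per-node check:
  node 6: h_left=-1, h_right=-1, diff=0 [OK], height=0
  node 13: h_left=0, h_right=-1, diff=1 [OK], height=1
  node 31: h_left=-1, h_right=-1, diff=0 [OK], height=0
  node 27: h_left=1, h_right=0, diff=1 [OK], height=2
  node 36: h_left=-1, h_right=-1, diff=0 [OK], height=0
  node 39: h_left=-1, h_right=-1, diff=0 [OK], height=0
  node 37: h_left=0, h_right=0, diff=0 [OK], height=1
  node 33: h_left=2, h_right=1, diff=1 [OK], height=3
All nodes satisfy the balance condition.
Result: Balanced


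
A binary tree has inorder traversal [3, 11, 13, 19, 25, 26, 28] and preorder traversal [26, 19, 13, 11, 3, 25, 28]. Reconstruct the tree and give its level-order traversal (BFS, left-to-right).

Inorder:  [3, 11, 13, 19, 25, 26, 28]
Preorder: [26, 19, 13, 11, 3, 25, 28]
Algorithm: preorder visits root first, so consume preorder in order;
for each root, split the current inorder slice at that value into
left-subtree inorder and right-subtree inorder, then recurse.
Recursive splits:
  root=26; inorder splits into left=[3, 11, 13, 19, 25], right=[28]
  root=19; inorder splits into left=[3, 11, 13], right=[25]
  root=13; inorder splits into left=[3, 11], right=[]
  root=11; inorder splits into left=[3], right=[]
  root=3; inorder splits into left=[], right=[]
  root=25; inorder splits into left=[], right=[]
  root=28; inorder splits into left=[], right=[]
Reconstructed level-order: [26, 19, 28, 13, 25, 11, 3]


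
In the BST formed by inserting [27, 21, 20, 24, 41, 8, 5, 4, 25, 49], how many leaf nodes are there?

Tree built from: [27, 21, 20, 24, 41, 8, 5, 4, 25, 49]
Tree (level-order array): [27, 21, 41, 20, 24, None, 49, 8, None, None, 25, None, None, 5, None, None, None, 4]
Rule: A leaf has 0 children.
Per-node child counts:
  node 27: 2 child(ren)
  node 21: 2 child(ren)
  node 20: 1 child(ren)
  node 8: 1 child(ren)
  node 5: 1 child(ren)
  node 4: 0 child(ren)
  node 24: 1 child(ren)
  node 25: 0 child(ren)
  node 41: 1 child(ren)
  node 49: 0 child(ren)
Matching nodes: [4, 25, 49]
Count of leaf nodes: 3


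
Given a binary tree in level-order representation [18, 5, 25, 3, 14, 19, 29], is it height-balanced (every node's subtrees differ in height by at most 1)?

Tree (level-order array): [18, 5, 25, 3, 14, 19, 29]
Definition: a tree is height-balanced if, at every node, |h(left) - h(right)| <= 1 (empty subtree has height -1).
Bottom-up per-node check:
  node 3: h_left=-1, h_right=-1, diff=0 [OK], height=0
  node 14: h_left=-1, h_right=-1, diff=0 [OK], height=0
  node 5: h_left=0, h_right=0, diff=0 [OK], height=1
  node 19: h_left=-1, h_right=-1, diff=0 [OK], height=0
  node 29: h_left=-1, h_right=-1, diff=0 [OK], height=0
  node 25: h_left=0, h_right=0, diff=0 [OK], height=1
  node 18: h_left=1, h_right=1, diff=0 [OK], height=2
All nodes satisfy the balance condition.
Result: Balanced


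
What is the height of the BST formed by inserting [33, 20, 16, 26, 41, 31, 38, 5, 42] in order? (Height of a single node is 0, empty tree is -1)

Insertion order: [33, 20, 16, 26, 41, 31, 38, 5, 42]
Tree (level-order array): [33, 20, 41, 16, 26, 38, 42, 5, None, None, 31]
Compute height bottom-up (empty subtree = -1):
  height(5) = 1 + max(-1, -1) = 0
  height(16) = 1 + max(0, -1) = 1
  height(31) = 1 + max(-1, -1) = 0
  height(26) = 1 + max(-1, 0) = 1
  height(20) = 1 + max(1, 1) = 2
  height(38) = 1 + max(-1, -1) = 0
  height(42) = 1 + max(-1, -1) = 0
  height(41) = 1 + max(0, 0) = 1
  height(33) = 1 + max(2, 1) = 3
Height = 3


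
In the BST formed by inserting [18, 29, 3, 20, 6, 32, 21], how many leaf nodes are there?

Tree built from: [18, 29, 3, 20, 6, 32, 21]
Tree (level-order array): [18, 3, 29, None, 6, 20, 32, None, None, None, 21]
Rule: A leaf has 0 children.
Per-node child counts:
  node 18: 2 child(ren)
  node 3: 1 child(ren)
  node 6: 0 child(ren)
  node 29: 2 child(ren)
  node 20: 1 child(ren)
  node 21: 0 child(ren)
  node 32: 0 child(ren)
Matching nodes: [6, 21, 32]
Count of leaf nodes: 3


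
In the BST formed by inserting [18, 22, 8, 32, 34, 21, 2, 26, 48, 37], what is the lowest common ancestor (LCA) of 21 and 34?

Tree insertion order: [18, 22, 8, 32, 34, 21, 2, 26, 48, 37]
Tree (level-order array): [18, 8, 22, 2, None, 21, 32, None, None, None, None, 26, 34, None, None, None, 48, 37]
In a BST, the LCA of p=21, q=34 is the first node v on the
root-to-leaf path with p <= v <= q (go left if both < v, right if both > v).
Walk from root:
  at 18: both 21 and 34 > 18, go right
  at 22: 21 <= 22 <= 34, this is the LCA
LCA = 22


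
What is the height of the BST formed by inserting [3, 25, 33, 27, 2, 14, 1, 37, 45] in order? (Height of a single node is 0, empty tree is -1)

Insertion order: [3, 25, 33, 27, 2, 14, 1, 37, 45]
Tree (level-order array): [3, 2, 25, 1, None, 14, 33, None, None, None, None, 27, 37, None, None, None, 45]
Compute height bottom-up (empty subtree = -1):
  height(1) = 1 + max(-1, -1) = 0
  height(2) = 1 + max(0, -1) = 1
  height(14) = 1 + max(-1, -1) = 0
  height(27) = 1 + max(-1, -1) = 0
  height(45) = 1 + max(-1, -1) = 0
  height(37) = 1 + max(-1, 0) = 1
  height(33) = 1 + max(0, 1) = 2
  height(25) = 1 + max(0, 2) = 3
  height(3) = 1 + max(1, 3) = 4
Height = 4


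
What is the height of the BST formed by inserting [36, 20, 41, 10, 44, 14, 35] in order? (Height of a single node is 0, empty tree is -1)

Insertion order: [36, 20, 41, 10, 44, 14, 35]
Tree (level-order array): [36, 20, 41, 10, 35, None, 44, None, 14]
Compute height bottom-up (empty subtree = -1):
  height(14) = 1 + max(-1, -1) = 0
  height(10) = 1 + max(-1, 0) = 1
  height(35) = 1 + max(-1, -1) = 0
  height(20) = 1 + max(1, 0) = 2
  height(44) = 1 + max(-1, -1) = 0
  height(41) = 1 + max(-1, 0) = 1
  height(36) = 1 + max(2, 1) = 3
Height = 3


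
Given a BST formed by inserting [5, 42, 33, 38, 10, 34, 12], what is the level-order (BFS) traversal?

Tree insertion order: [5, 42, 33, 38, 10, 34, 12]
Tree (level-order array): [5, None, 42, 33, None, 10, 38, None, 12, 34]
BFS from the root, enqueuing left then right child of each popped node:
  queue [5] -> pop 5, enqueue [42], visited so far: [5]
  queue [42] -> pop 42, enqueue [33], visited so far: [5, 42]
  queue [33] -> pop 33, enqueue [10, 38], visited so far: [5, 42, 33]
  queue [10, 38] -> pop 10, enqueue [12], visited so far: [5, 42, 33, 10]
  queue [38, 12] -> pop 38, enqueue [34], visited so far: [5, 42, 33, 10, 38]
  queue [12, 34] -> pop 12, enqueue [none], visited so far: [5, 42, 33, 10, 38, 12]
  queue [34] -> pop 34, enqueue [none], visited so far: [5, 42, 33, 10, 38, 12, 34]
Result: [5, 42, 33, 10, 38, 12, 34]


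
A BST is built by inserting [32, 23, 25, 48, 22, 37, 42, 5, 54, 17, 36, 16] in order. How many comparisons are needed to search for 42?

Search path for 42: 32 -> 48 -> 37 -> 42
Found: True
Comparisons: 4


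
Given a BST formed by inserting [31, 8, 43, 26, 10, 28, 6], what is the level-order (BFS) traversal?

Tree insertion order: [31, 8, 43, 26, 10, 28, 6]
Tree (level-order array): [31, 8, 43, 6, 26, None, None, None, None, 10, 28]
BFS from the root, enqueuing left then right child of each popped node:
  queue [31] -> pop 31, enqueue [8, 43], visited so far: [31]
  queue [8, 43] -> pop 8, enqueue [6, 26], visited so far: [31, 8]
  queue [43, 6, 26] -> pop 43, enqueue [none], visited so far: [31, 8, 43]
  queue [6, 26] -> pop 6, enqueue [none], visited so far: [31, 8, 43, 6]
  queue [26] -> pop 26, enqueue [10, 28], visited so far: [31, 8, 43, 6, 26]
  queue [10, 28] -> pop 10, enqueue [none], visited so far: [31, 8, 43, 6, 26, 10]
  queue [28] -> pop 28, enqueue [none], visited so far: [31, 8, 43, 6, 26, 10, 28]
Result: [31, 8, 43, 6, 26, 10, 28]


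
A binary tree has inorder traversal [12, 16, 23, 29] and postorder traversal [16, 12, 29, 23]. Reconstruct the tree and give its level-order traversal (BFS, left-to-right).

Inorder:   [12, 16, 23, 29]
Postorder: [16, 12, 29, 23]
Algorithm: postorder visits root last, so walk postorder right-to-left;
each value is the root of the current inorder slice — split it at that
value, recurse on the right subtree first, then the left.
Recursive splits:
  root=23; inorder splits into left=[12, 16], right=[29]
  root=29; inorder splits into left=[], right=[]
  root=12; inorder splits into left=[], right=[16]
  root=16; inorder splits into left=[], right=[]
Reconstructed level-order: [23, 12, 29, 16]


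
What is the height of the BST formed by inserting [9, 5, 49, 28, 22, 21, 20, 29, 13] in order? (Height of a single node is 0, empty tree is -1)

Insertion order: [9, 5, 49, 28, 22, 21, 20, 29, 13]
Tree (level-order array): [9, 5, 49, None, None, 28, None, 22, 29, 21, None, None, None, 20, None, 13]
Compute height bottom-up (empty subtree = -1):
  height(5) = 1 + max(-1, -1) = 0
  height(13) = 1 + max(-1, -1) = 0
  height(20) = 1 + max(0, -1) = 1
  height(21) = 1 + max(1, -1) = 2
  height(22) = 1 + max(2, -1) = 3
  height(29) = 1 + max(-1, -1) = 0
  height(28) = 1 + max(3, 0) = 4
  height(49) = 1 + max(4, -1) = 5
  height(9) = 1 + max(0, 5) = 6
Height = 6


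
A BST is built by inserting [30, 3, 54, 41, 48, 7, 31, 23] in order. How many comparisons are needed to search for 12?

Search path for 12: 30 -> 3 -> 7 -> 23
Found: False
Comparisons: 4


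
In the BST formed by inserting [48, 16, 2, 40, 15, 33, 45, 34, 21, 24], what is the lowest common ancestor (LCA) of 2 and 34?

Tree insertion order: [48, 16, 2, 40, 15, 33, 45, 34, 21, 24]
Tree (level-order array): [48, 16, None, 2, 40, None, 15, 33, 45, None, None, 21, 34, None, None, None, 24]
In a BST, the LCA of p=2, q=34 is the first node v on the
root-to-leaf path with p <= v <= q (go left if both < v, right if both > v).
Walk from root:
  at 48: both 2 and 34 < 48, go left
  at 16: 2 <= 16 <= 34, this is the LCA
LCA = 16


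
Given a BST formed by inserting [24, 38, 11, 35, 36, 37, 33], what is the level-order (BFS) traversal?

Tree insertion order: [24, 38, 11, 35, 36, 37, 33]
Tree (level-order array): [24, 11, 38, None, None, 35, None, 33, 36, None, None, None, 37]
BFS from the root, enqueuing left then right child of each popped node:
  queue [24] -> pop 24, enqueue [11, 38], visited so far: [24]
  queue [11, 38] -> pop 11, enqueue [none], visited so far: [24, 11]
  queue [38] -> pop 38, enqueue [35], visited so far: [24, 11, 38]
  queue [35] -> pop 35, enqueue [33, 36], visited so far: [24, 11, 38, 35]
  queue [33, 36] -> pop 33, enqueue [none], visited so far: [24, 11, 38, 35, 33]
  queue [36] -> pop 36, enqueue [37], visited so far: [24, 11, 38, 35, 33, 36]
  queue [37] -> pop 37, enqueue [none], visited so far: [24, 11, 38, 35, 33, 36, 37]
Result: [24, 11, 38, 35, 33, 36, 37]


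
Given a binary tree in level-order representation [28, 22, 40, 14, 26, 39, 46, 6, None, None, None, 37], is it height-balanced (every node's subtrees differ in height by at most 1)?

Tree (level-order array): [28, 22, 40, 14, 26, 39, 46, 6, None, None, None, 37]
Definition: a tree is height-balanced if, at every node, |h(left) - h(right)| <= 1 (empty subtree has height -1).
Bottom-up per-node check:
  node 6: h_left=-1, h_right=-1, diff=0 [OK], height=0
  node 14: h_left=0, h_right=-1, diff=1 [OK], height=1
  node 26: h_left=-1, h_right=-1, diff=0 [OK], height=0
  node 22: h_left=1, h_right=0, diff=1 [OK], height=2
  node 37: h_left=-1, h_right=-1, diff=0 [OK], height=0
  node 39: h_left=0, h_right=-1, diff=1 [OK], height=1
  node 46: h_left=-1, h_right=-1, diff=0 [OK], height=0
  node 40: h_left=1, h_right=0, diff=1 [OK], height=2
  node 28: h_left=2, h_right=2, diff=0 [OK], height=3
All nodes satisfy the balance condition.
Result: Balanced


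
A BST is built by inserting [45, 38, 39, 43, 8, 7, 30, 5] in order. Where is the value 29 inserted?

Starting tree (level order): [45, 38, None, 8, 39, 7, 30, None, 43, 5]
Insertion path: 45 -> 38 -> 8 -> 30
Result: insert 29 as left child of 30
Final tree (level order): [45, 38, None, 8, 39, 7, 30, None, 43, 5, None, 29]


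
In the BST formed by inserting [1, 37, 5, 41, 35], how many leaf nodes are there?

Tree built from: [1, 37, 5, 41, 35]
Tree (level-order array): [1, None, 37, 5, 41, None, 35]
Rule: A leaf has 0 children.
Per-node child counts:
  node 1: 1 child(ren)
  node 37: 2 child(ren)
  node 5: 1 child(ren)
  node 35: 0 child(ren)
  node 41: 0 child(ren)
Matching nodes: [35, 41]
Count of leaf nodes: 2


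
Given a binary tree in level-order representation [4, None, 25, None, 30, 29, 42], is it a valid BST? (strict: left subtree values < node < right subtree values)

Level-order array: [4, None, 25, None, 30, 29, 42]
Validate using subtree bounds (lo, hi): at each node, require lo < value < hi,
then recurse left with hi=value and right with lo=value.
Preorder trace (stopping at first violation):
  at node 4 with bounds (-inf, +inf): OK
  at node 25 with bounds (4, +inf): OK
  at node 30 with bounds (25, +inf): OK
  at node 29 with bounds (25, 30): OK
  at node 42 with bounds (30, +inf): OK
No violation found at any node.
Result: Valid BST


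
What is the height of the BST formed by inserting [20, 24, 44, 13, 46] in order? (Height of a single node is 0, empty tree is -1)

Insertion order: [20, 24, 44, 13, 46]
Tree (level-order array): [20, 13, 24, None, None, None, 44, None, 46]
Compute height bottom-up (empty subtree = -1):
  height(13) = 1 + max(-1, -1) = 0
  height(46) = 1 + max(-1, -1) = 0
  height(44) = 1 + max(-1, 0) = 1
  height(24) = 1 + max(-1, 1) = 2
  height(20) = 1 + max(0, 2) = 3
Height = 3


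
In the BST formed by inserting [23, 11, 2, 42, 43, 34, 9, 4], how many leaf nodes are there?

Tree built from: [23, 11, 2, 42, 43, 34, 9, 4]
Tree (level-order array): [23, 11, 42, 2, None, 34, 43, None, 9, None, None, None, None, 4]
Rule: A leaf has 0 children.
Per-node child counts:
  node 23: 2 child(ren)
  node 11: 1 child(ren)
  node 2: 1 child(ren)
  node 9: 1 child(ren)
  node 4: 0 child(ren)
  node 42: 2 child(ren)
  node 34: 0 child(ren)
  node 43: 0 child(ren)
Matching nodes: [4, 34, 43]
Count of leaf nodes: 3


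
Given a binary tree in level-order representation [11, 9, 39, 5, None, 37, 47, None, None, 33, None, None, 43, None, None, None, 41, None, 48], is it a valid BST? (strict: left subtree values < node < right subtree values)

Level-order array: [11, 9, 39, 5, None, 37, 47, None, None, 33, None, None, 43, None, None, None, 41, None, 48]
Validate using subtree bounds (lo, hi): at each node, require lo < value < hi,
then recurse left with hi=value and right with lo=value.
Preorder trace (stopping at first violation):
  at node 11 with bounds (-inf, +inf): OK
  at node 9 with bounds (-inf, 11): OK
  at node 5 with bounds (-inf, 9): OK
  at node 39 with bounds (11, +inf): OK
  at node 37 with bounds (11, 39): OK
  at node 33 with bounds (11, 37): OK
  at node 47 with bounds (39, +inf): OK
  at node 43 with bounds (47, +inf): VIOLATION
Node 43 violates its bound: not (47 < 43 < +inf).
Result: Not a valid BST


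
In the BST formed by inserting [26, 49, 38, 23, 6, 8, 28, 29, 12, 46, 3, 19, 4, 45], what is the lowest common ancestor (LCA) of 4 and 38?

Tree insertion order: [26, 49, 38, 23, 6, 8, 28, 29, 12, 46, 3, 19, 4, 45]
Tree (level-order array): [26, 23, 49, 6, None, 38, None, 3, 8, 28, 46, None, 4, None, 12, None, 29, 45, None, None, None, None, 19]
In a BST, the LCA of p=4, q=38 is the first node v on the
root-to-leaf path with p <= v <= q (go left if both < v, right if both > v).
Walk from root:
  at 26: 4 <= 26 <= 38, this is the LCA
LCA = 26


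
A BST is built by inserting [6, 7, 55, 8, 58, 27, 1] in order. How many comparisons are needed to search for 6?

Search path for 6: 6
Found: True
Comparisons: 1


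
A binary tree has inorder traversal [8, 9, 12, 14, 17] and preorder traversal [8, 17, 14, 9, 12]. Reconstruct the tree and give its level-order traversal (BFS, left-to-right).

Inorder:  [8, 9, 12, 14, 17]
Preorder: [8, 17, 14, 9, 12]
Algorithm: preorder visits root first, so consume preorder in order;
for each root, split the current inorder slice at that value into
left-subtree inorder and right-subtree inorder, then recurse.
Recursive splits:
  root=8; inorder splits into left=[], right=[9, 12, 14, 17]
  root=17; inorder splits into left=[9, 12, 14], right=[]
  root=14; inorder splits into left=[9, 12], right=[]
  root=9; inorder splits into left=[], right=[12]
  root=12; inorder splits into left=[], right=[]
Reconstructed level-order: [8, 17, 14, 9, 12]


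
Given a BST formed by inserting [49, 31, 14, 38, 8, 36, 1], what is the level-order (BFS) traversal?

Tree insertion order: [49, 31, 14, 38, 8, 36, 1]
Tree (level-order array): [49, 31, None, 14, 38, 8, None, 36, None, 1]
BFS from the root, enqueuing left then right child of each popped node:
  queue [49] -> pop 49, enqueue [31], visited so far: [49]
  queue [31] -> pop 31, enqueue [14, 38], visited so far: [49, 31]
  queue [14, 38] -> pop 14, enqueue [8], visited so far: [49, 31, 14]
  queue [38, 8] -> pop 38, enqueue [36], visited so far: [49, 31, 14, 38]
  queue [8, 36] -> pop 8, enqueue [1], visited so far: [49, 31, 14, 38, 8]
  queue [36, 1] -> pop 36, enqueue [none], visited so far: [49, 31, 14, 38, 8, 36]
  queue [1] -> pop 1, enqueue [none], visited so far: [49, 31, 14, 38, 8, 36, 1]
Result: [49, 31, 14, 38, 8, 36, 1]


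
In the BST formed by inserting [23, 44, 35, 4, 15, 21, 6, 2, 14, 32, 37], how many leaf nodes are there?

Tree built from: [23, 44, 35, 4, 15, 21, 6, 2, 14, 32, 37]
Tree (level-order array): [23, 4, 44, 2, 15, 35, None, None, None, 6, 21, 32, 37, None, 14]
Rule: A leaf has 0 children.
Per-node child counts:
  node 23: 2 child(ren)
  node 4: 2 child(ren)
  node 2: 0 child(ren)
  node 15: 2 child(ren)
  node 6: 1 child(ren)
  node 14: 0 child(ren)
  node 21: 0 child(ren)
  node 44: 1 child(ren)
  node 35: 2 child(ren)
  node 32: 0 child(ren)
  node 37: 0 child(ren)
Matching nodes: [2, 14, 21, 32, 37]
Count of leaf nodes: 5


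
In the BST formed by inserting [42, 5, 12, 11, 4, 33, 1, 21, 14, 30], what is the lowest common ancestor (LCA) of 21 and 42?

Tree insertion order: [42, 5, 12, 11, 4, 33, 1, 21, 14, 30]
Tree (level-order array): [42, 5, None, 4, 12, 1, None, 11, 33, None, None, None, None, 21, None, 14, 30]
In a BST, the LCA of p=21, q=42 is the first node v on the
root-to-leaf path with p <= v <= q (go left if both < v, right if both > v).
Walk from root:
  at 42: 21 <= 42 <= 42, this is the LCA
LCA = 42


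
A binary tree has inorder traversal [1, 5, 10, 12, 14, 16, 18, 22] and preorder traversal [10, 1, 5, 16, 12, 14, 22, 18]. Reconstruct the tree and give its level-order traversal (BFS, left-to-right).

Inorder:  [1, 5, 10, 12, 14, 16, 18, 22]
Preorder: [10, 1, 5, 16, 12, 14, 22, 18]
Algorithm: preorder visits root first, so consume preorder in order;
for each root, split the current inorder slice at that value into
left-subtree inorder and right-subtree inorder, then recurse.
Recursive splits:
  root=10; inorder splits into left=[1, 5], right=[12, 14, 16, 18, 22]
  root=1; inorder splits into left=[], right=[5]
  root=5; inorder splits into left=[], right=[]
  root=16; inorder splits into left=[12, 14], right=[18, 22]
  root=12; inorder splits into left=[], right=[14]
  root=14; inorder splits into left=[], right=[]
  root=22; inorder splits into left=[18], right=[]
  root=18; inorder splits into left=[], right=[]
Reconstructed level-order: [10, 1, 16, 5, 12, 22, 14, 18]


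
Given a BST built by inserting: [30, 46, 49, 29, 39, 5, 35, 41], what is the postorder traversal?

Tree insertion order: [30, 46, 49, 29, 39, 5, 35, 41]
Tree (level-order array): [30, 29, 46, 5, None, 39, 49, None, None, 35, 41]
Postorder traversal: [5, 29, 35, 41, 39, 49, 46, 30]


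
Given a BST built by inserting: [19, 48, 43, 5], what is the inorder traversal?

Tree insertion order: [19, 48, 43, 5]
Tree (level-order array): [19, 5, 48, None, None, 43]
Inorder traversal: [5, 19, 43, 48]


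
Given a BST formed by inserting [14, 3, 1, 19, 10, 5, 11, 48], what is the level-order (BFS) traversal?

Tree insertion order: [14, 3, 1, 19, 10, 5, 11, 48]
Tree (level-order array): [14, 3, 19, 1, 10, None, 48, None, None, 5, 11]
BFS from the root, enqueuing left then right child of each popped node:
  queue [14] -> pop 14, enqueue [3, 19], visited so far: [14]
  queue [3, 19] -> pop 3, enqueue [1, 10], visited so far: [14, 3]
  queue [19, 1, 10] -> pop 19, enqueue [48], visited so far: [14, 3, 19]
  queue [1, 10, 48] -> pop 1, enqueue [none], visited so far: [14, 3, 19, 1]
  queue [10, 48] -> pop 10, enqueue [5, 11], visited so far: [14, 3, 19, 1, 10]
  queue [48, 5, 11] -> pop 48, enqueue [none], visited so far: [14, 3, 19, 1, 10, 48]
  queue [5, 11] -> pop 5, enqueue [none], visited so far: [14, 3, 19, 1, 10, 48, 5]
  queue [11] -> pop 11, enqueue [none], visited so far: [14, 3, 19, 1, 10, 48, 5, 11]
Result: [14, 3, 19, 1, 10, 48, 5, 11]


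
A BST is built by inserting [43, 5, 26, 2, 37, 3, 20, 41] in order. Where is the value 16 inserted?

Starting tree (level order): [43, 5, None, 2, 26, None, 3, 20, 37, None, None, None, None, None, 41]
Insertion path: 43 -> 5 -> 26 -> 20
Result: insert 16 as left child of 20
Final tree (level order): [43, 5, None, 2, 26, None, 3, 20, 37, None, None, 16, None, None, 41]


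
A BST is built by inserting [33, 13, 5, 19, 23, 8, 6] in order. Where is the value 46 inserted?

Starting tree (level order): [33, 13, None, 5, 19, None, 8, None, 23, 6]
Insertion path: 33
Result: insert 46 as right child of 33
Final tree (level order): [33, 13, 46, 5, 19, None, None, None, 8, None, 23, 6]


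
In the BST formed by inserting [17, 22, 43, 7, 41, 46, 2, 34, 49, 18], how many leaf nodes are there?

Tree built from: [17, 22, 43, 7, 41, 46, 2, 34, 49, 18]
Tree (level-order array): [17, 7, 22, 2, None, 18, 43, None, None, None, None, 41, 46, 34, None, None, 49]
Rule: A leaf has 0 children.
Per-node child counts:
  node 17: 2 child(ren)
  node 7: 1 child(ren)
  node 2: 0 child(ren)
  node 22: 2 child(ren)
  node 18: 0 child(ren)
  node 43: 2 child(ren)
  node 41: 1 child(ren)
  node 34: 0 child(ren)
  node 46: 1 child(ren)
  node 49: 0 child(ren)
Matching nodes: [2, 18, 34, 49]
Count of leaf nodes: 4


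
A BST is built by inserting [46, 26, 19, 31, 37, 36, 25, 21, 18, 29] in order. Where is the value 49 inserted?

Starting tree (level order): [46, 26, None, 19, 31, 18, 25, 29, 37, None, None, 21, None, None, None, 36]
Insertion path: 46
Result: insert 49 as right child of 46
Final tree (level order): [46, 26, 49, 19, 31, None, None, 18, 25, 29, 37, None, None, 21, None, None, None, 36]


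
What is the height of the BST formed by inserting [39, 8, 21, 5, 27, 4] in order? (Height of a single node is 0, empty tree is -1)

Insertion order: [39, 8, 21, 5, 27, 4]
Tree (level-order array): [39, 8, None, 5, 21, 4, None, None, 27]
Compute height bottom-up (empty subtree = -1):
  height(4) = 1 + max(-1, -1) = 0
  height(5) = 1 + max(0, -1) = 1
  height(27) = 1 + max(-1, -1) = 0
  height(21) = 1 + max(-1, 0) = 1
  height(8) = 1 + max(1, 1) = 2
  height(39) = 1 + max(2, -1) = 3
Height = 3


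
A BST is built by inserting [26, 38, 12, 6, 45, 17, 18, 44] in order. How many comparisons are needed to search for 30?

Search path for 30: 26 -> 38
Found: False
Comparisons: 2


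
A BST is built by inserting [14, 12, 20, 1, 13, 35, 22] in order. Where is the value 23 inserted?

Starting tree (level order): [14, 12, 20, 1, 13, None, 35, None, None, None, None, 22]
Insertion path: 14 -> 20 -> 35 -> 22
Result: insert 23 as right child of 22
Final tree (level order): [14, 12, 20, 1, 13, None, 35, None, None, None, None, 22, None, None, 23]


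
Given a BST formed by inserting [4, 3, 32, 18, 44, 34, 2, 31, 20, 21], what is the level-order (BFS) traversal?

Tree insertion order: [4, 3, 32, 18, 44, 34, 2, 31, 20, 21]
Tree (level-order array): [4, 3, 32, 2, None, 18, 44, None, None, None, 31, 34, None, 20, None, None, None, None, 21]
BFS from the root, enqueuing left then right child of each popped node:
  queue [4] -> pop 4, enqueue [3, 32], visited so far: [4]
  queue [3, 32] -> pop 3, enqueue [2], visited so far: [4, 3]
  queue [32, 2] -> pop 32, enqueue [18, 44], visited so far: [4, 3, 32]
  queue [2, 18, 44] -> pop 2, enqueue [none], visited so far: [4, 3, 32, 2]
  queue [18, 44] -> pop 18, enqueue [31], visited so far: [4, 3, 32, 2, 18]
  queue [44, 31] -> pop 44, enqueue [34], visited so far: [4, 3, 32, 2, 18, 44]
  queue [31, 34] -> pop 31, enqueue [20], visited so far: [4, 3, 32, 2, 18, 44, 31]
  queue [34, 20] -> pop 34, enqueue [none], visited so far: [4, 3, 32, 2, 18, 44, 31, 34]
  queue [20] -> pop 20, enqueue [21], visited so far: [4, 3, 32, 2, 18, 44, 31, 34, 20]
  queue [21] -> pop 21, enqueue [none], visited so far: [4, 3, 32, 2, 18, 44, 31, 34, 20, 21]
Result: [4, 3, 32, 2, 18, 44, 31, 34, 20, 21]


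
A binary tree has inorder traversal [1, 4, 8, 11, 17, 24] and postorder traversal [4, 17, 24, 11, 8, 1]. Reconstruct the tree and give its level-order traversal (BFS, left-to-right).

Inorder:   [1, 4, 8, 11, 17, 24]
Postorder: [4, 17, 24, 11, 8, 1]
Algorithm: postorder visits root last, so walk postorder right-to-left;
each value is the root of the current inorder slice — split it at that
value, recurse on the right subtree first, then the left.
Recursive splits:
  root=1; inorder splits into left=[], right=[4, 8, 11, 17, 24]
  root=8; inorder splits into left=[4], right=[11, 17, 24]
  root=11; inorder splits into left=[], right=[17, 24]
  root=24; inorder splits into left=[17], right=[]
  root=17; inorder splits into left=[], right=[]
  root=4; inorder splits into left=[], right=[]
Reconstructed level-order: [1, 8, 4, 11, 24, 17]


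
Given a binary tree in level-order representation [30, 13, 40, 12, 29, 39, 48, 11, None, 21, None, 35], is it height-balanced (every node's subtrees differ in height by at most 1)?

Tree (level-order array): [30, 13, 40, 12, 29, 39, 48, 11, None, 21, None, 35]
Definition: a tree is height-balanced if, at every node, |h(left) - h(right)| <= 1 (empty subtree has height -1).
Bottom-up per-node check:
  node 11: h_left=-1, h_right=-1, diff=0 [OK], height=0
  node 12: h_left=0, h_right=-1, diff=1 [OK], height=1
  node 21: h_left=-1, h_right=-1, diff=0 [OK], height=0
  node 29: h_left=0, h_right=-1, diff=1 [OK], height=1
  node 13: h_left=1, h_right=1, diff=0 [OK], height=2
  node 35: h_left=-1, h_right=-1, diff=0 [OK], height=0
  node 39: h_left=0, h_right=-1, diff=1 [OK], height=1
  node 48: h_left=-1, h_right=-1, diff=0 [OK], height=0
  node 40: h_left=1, h_right=0, diff=1 [OK], height=2
  node 30: h_left=2, h_right=2, diff=0 [OK], height=3
All nodes satisfy the balance condition.
Result: Balanced


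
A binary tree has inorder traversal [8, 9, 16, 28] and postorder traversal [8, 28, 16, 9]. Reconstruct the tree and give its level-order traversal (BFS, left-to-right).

Inorder:   [8, 9, 16, 28]
Postorder: [8, 28, 16, 9]
Algorithm: postorder visits root last, so walk postorder right-to-left;
each value is the root of the current inorder slice — split it at that
value, recurse on the right subtree first, then the left.
Recursive splits:
  root=9; inorder splits into left=[8], right=[16, 28]
  root=16; inorder splits into left=[], right=[28]
  root=28; inorder splits into left=[], right=[]
  root=8; inorder splits into left=[], right=[]
Reconstructed level-order: [9, 8, 16, 28]


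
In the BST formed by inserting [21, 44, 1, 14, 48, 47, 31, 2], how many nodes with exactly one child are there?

Tree built from: [21, 44, 1, 14, 48, 47, 31, 2]
Tree (level-order array): [21, 1, 44, None, 14, 31, 48, 2, None, None, None, 47]
Rule: These are nodes with exactly 1 non-null child.
Per-node child counts:
  node 21: 2 child(ren)
  node 1: 1 child(ren)
  node 14: 1 child(ren)
  node 2: 0 child(ren)
  node 44: 2 child(ren)
  node 31: 0 child(ren)
  node 48: 1 child(ren)
  node 47: 0 child(ren)
Matching nodes: [1, 14, 48]
Count of nodes with exactly one child: 3


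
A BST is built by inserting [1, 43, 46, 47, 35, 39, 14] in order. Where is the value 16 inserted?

Starting tree (level order): [1, None, 43, 35, 46, 14, 39, None, 47]
Insertion path: 1 -> 43 -> 35 -> 14
Result: insert 16 as right child of 14
Final tree (level order): [1, None, 43, 35, 46, 14, 39, None, 47, None, 16]


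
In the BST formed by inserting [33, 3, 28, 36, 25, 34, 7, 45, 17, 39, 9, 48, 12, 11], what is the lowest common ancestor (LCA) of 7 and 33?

Tree insertion order: [33, 3, 28, 36, 25, 34, 7, 45, 17, 39, 9, 48, 12, 11]
Tree (level-order array): [33, 3, 36, None, 28, 34, 45, 25, None, None, None, 39, 48, 7, None, None, None, None, None, None, 17, 9, None, None, 12, 11]
In a BST, the LCA of p=7, q=33 is the first node v on the
root-to-leaf path with p <= v <= q (go left if both < v, right if both > v).
Walk from root:
  at 33: 7 <= 33 <= 33, this is the LCA
LCA = 33


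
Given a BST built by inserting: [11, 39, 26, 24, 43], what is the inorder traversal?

Tree insertion order: [11, 39, 26, 24, 43]
Tree (level-order array): [11, None, 39, 26, 43, 24]
Inorder traversal: [11, 24, 26, 39, 43]


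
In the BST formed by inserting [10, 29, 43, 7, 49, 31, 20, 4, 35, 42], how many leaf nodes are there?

Tree built from: [10, 29, 43, 7, 49, 31, 20, 4, 35, 42]
Tree (level-order array): [10, 7, 29, 4, None, 20, 43, None, None, None, None, 31, 49, None, 35, None, None, None, 42]
Rule: A leaf has 0 children.
Per-node child counts:
  node 10: 2 child(ren)
  node 7: 1 child(ren)
  node 4: 0 child(ren)
  node 29: 2 child(ren)
  node 20: 0 child(ren)
  node 43: 2 child(ren)
  node 31: 1 child(ren)
  node 35: 1 child(ren)
  node 42: 0 child(ren)
  node 49: 0 child(ren)
Matching nodes: [4, 20, 42, 49]
Count of leaf nodes: 4


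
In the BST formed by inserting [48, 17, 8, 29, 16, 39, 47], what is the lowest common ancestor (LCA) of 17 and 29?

Tree insertion order: [48, 17, 8, 29, 16, 39, 47]
Tree (level-order array): [48, 17, None, 8, 29, None, 16, None, 39, None, None, None, 47]
In a BST, the LCA of p=17, q=29 is the first node v on the
root-to-leaf path with p <= v <= q (go left if both < v, right if both > v).
Walk from root:
  at 48: both 17 and 29 < 48, go left
  at 17: 17 <= 17 <= 29, this is the LCA
LCA = 17


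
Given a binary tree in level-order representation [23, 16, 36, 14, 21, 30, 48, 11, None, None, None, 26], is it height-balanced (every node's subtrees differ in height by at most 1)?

Tree (level-order array): [23, 16, 36, 14, 21, 30, 48, 11, None, None, None, 26]
Definition: a tree is height-balanced if, at every node, |h(left) - h(right)| <= 1 (empty subtree has height -1).
Bottom-up per-node check:
  node 11: h_left=-1, h_right=-1, diff=0 [OK], height=0
  node 14: h_left=0, h_right=-1, diff=1 [OK], height=1
  node 21: h_left=-1, h_right=-1, diff=0 [OK], height=0
  node 16: h_left=1, h_right=0, diff=1 [OK], height=2
  node 26: h_left=-1, h_right=-1, diff=0 [OK], height=0
  node 30: h_left=0, h_right=-1, diff=1 [OK], height=1
  node 48: h_left=-1, h_right=-1, diff=0 [OK], height=0
  node 36: h_left=1, h_right=0, diff=1 [OK], height=2
  node 23: h_left=2, h_right=2, diff=0 [OK], height=3
All nodes satisfy the balance condition.
Result: Balanced


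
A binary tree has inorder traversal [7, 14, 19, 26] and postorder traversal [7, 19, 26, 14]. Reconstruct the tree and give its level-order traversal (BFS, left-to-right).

Inorder:   [7, 14, 19, 26]
Postorder: [7, 19, 26, 14]
Algorithm: postorder visits root last, so walk postorder right-to-left;
each value is the root of the current inorder slice — split it at that
value, recurse on the right subtree first, then the left.
Recursive splits:
  root=14; inorder splits into left=[7], right=[19, 26]
  root=26; inorder splits into left=[19], right=[]
  root=19; inorder splits into left=[], right=[]
  root=7; inorder splits into left=[], right=[]
Reconstructed level-order: [14, 7, 26, 19]


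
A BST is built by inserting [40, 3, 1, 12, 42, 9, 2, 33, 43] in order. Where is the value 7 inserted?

Starting tree (level order): [40, 3, 42, 1, 12, None, 43, None, 2, 9, 33]
Insertion path: 40 -> 3 -> 12 -> 9
Result: insert 7 as left child of 9
Final tree (level order): [40, 3, 42, 1, 12, None, 43, None, 2, 9, 33, None, None, None, None, 7]


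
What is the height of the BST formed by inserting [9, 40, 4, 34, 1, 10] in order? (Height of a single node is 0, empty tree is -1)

Insertion order: [9, 40, 4, 34, 1, 10]
Tree (level-order array): [9, 4, 40, 1, None, 34, None, None, None, 10]
Compute height bottom-up (empty subtree = -1):
  height(1) = 1 + max(-1, -1) = 0
  height(4) = 1 + max(0, -1) = 1
  height(10) = 1 + max(-1, -1) = 0
  height(34) = 1 + max(0, -1) = 1
  height(40) = 1 + max(1, -1) = 2
  height(9) = 1 + max(1, 2) = 3
Height = 3


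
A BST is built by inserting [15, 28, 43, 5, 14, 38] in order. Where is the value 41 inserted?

Starting tree (level order): [15, 5, 28, None, 14, None, 43, None, None, 38]
Insertion path: 15 -> 28 -> 43 -> 38
Result: insert 41 as right child of 38
Final tree (level order): [15, 5, 28, None, 14, None, 43, None, None, 38, None, None, 41]


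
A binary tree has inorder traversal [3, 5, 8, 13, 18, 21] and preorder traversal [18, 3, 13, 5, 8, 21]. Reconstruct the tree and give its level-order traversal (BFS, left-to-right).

Inorder:  [3, 5, 8, 13, 18, 21]
Preorder: [18, 3, 13, 5, 8, 21]
Algorithm: preorder visits root first, so consume preorder in order;
for each root, split the current inorder slice at that value into
left-subtree inorder and right-subtree inorder, then recurse.
Recursive splits:
  root=18; inorder splits into left=[3, 5, 8, 13], right=[21]
  root=3; inorder splits into left=[], right=[5, 8, 13]
  root=13; inorder splits into left=[5, 8], right=[]
  root=5; inorder splits into left=[], right=[8]
  root=8; inorder splits into left=[], right=[]
  root=21; inorder splits into left=[], right=[]
Reconstructed level-order: [18, 3, 21, 13, 5, 8]


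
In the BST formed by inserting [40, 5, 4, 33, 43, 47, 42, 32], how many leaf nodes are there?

Tree built from: [40, 5, 4, 33, 43, 47, 42, 32]
Tree (level-order array): [40, 5, 43, 4, 33, 42, 47, None, None, 32]
Rule: A leaf has 0 children.
Per-node child counts:
  node 40: 2 child(ren)
  node 5: 2 child(ren)
  node 4: 0 child(ren)
  node 33: 1 child(ren)
  node 32: 0 child(ren)
  node 43: 2 child(ren)
  node 42: 0 child(ren)
  node 47: 0 child(ren)
Matching nodes: [4, 32, 42, 47]
Count of leaf nodes: 4


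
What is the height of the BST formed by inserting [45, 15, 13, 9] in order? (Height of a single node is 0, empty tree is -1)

Insertion order: [45, 15, 13, 9]
Tree (level-order array): [45, 15, None, 13, None, 9]
Compute height bottom-up (empty subtree = -1):
  height(9) = 1 + max(-1, -1) = 0
  height(13) = 1 + max(0, -1) = 1
  height(15) = 1 + max(1, -1) = 2
  height(45) = 1 + max(2, -1) = 3
Height = 3


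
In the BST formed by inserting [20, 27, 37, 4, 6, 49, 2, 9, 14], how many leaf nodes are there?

Tree built from: [20, 27, 37, 4, 6, 49, 2, 9, 14]
Tree (level-order array): [20, 4, 27, 2, 6, None, 37, None, None, None, 9, None, 49, None, 14]
Rule: A leaf has 0 children.
Per-node child counts:
  node 20: 2 child(ren)
  node 4: 2 child(ren)
  node 2: 0 child(ren)
  node 6: 1 child(ren)
  node 9: 1 child(ren)
  node 14: 0 child(ren)
  node 27: 1 child(ren)
  node 37: 1 child(ren)
  node 49: 0 child(ren)
Matching nodes: [2, 14, 49]
Count of leaf nodes: 3


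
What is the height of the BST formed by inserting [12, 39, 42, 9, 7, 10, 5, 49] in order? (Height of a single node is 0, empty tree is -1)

Insertion order: [12, 39, 42, 9, 7, 10, 5, 49]
Tree (level-order array): [12, 9, 39, 7, 10, None, 42, 5, None, None, None, None, 49]
Compute height bottom-up (empty subtree = -1):
  height(5) = 1 + max(-1, -1) = 0
  height(7) = 1 + max(0, -1) = 1
  height(10) = 1 + max(-1, -1) = 0
  height(9) = 1 + max(1, 0) = 2
  height(49) = 1 + max(-1, -1) = 0
  height(42) = 1 + max(-1, 0) = 1
  height(39) = 1 + max(-1, 1) = 2
  height(12) = 1 + max(2, 2) = 3
Height = 3


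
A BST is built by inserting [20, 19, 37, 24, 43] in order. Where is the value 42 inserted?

Starting tree (level order): [20, 19, 37, None, None, 24, 43]
Insertion path: 20 -> 37 -> 43
Result: insert 42 as left child of 43
Final tree (level order): [20, 19, 37, None, None, 24, 43, None, None, 42]


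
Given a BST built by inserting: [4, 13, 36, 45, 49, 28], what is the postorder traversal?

Tree insertion order: [4, 13, 36, 45, 49, 28]
Tree (level-order array): [4, None, 13, None, 36, 28, 45, None, None, None, 49]
Postorder traversal: [28, 49, 45, 36, 13, 4]


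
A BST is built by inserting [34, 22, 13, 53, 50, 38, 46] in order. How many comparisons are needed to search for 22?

Search path for 22: 34 -> 22
Found: True
Comparisons: 2


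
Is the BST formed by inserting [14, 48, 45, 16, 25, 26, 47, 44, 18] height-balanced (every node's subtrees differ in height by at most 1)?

Tree (level-order array): [14, None, 48, 45, None, 16, 47, None, 25, None, None, 18, 26, None, None, None, 44]
Definition: a tree is height-balanced if, at every node, |h(left) - h(right)| <= 1 (empty subtree has height -1).
Bottom-up per-node check:
  node 18: h_left=-1, h_right=-1, diff=0 [OK], height=0
  node 44: h_left=-1, h_right=-1, diff=0 [OK], height=0
  node 26: h_left=-1, h_right=0, diff=1 [OK], height=1
  node 25: h_left=0, h_right=1, diff=1 [OK], height=2
  node 16: h_left=-1, h_right=2, diff=3 [FAIL (|-1-2|=3 > 1)], height=3
  node 47: h_left=-1, h_right=-1, diff=0 [OK], height=0
  node 45: h_left=3, h_right=0, diff=3 [FAIL (|3-0|=3 > 1)], height=4
  node 48: h_left=4, h_right=-1, diff=5 [FAIL (|4--1|=5 > 1)], height=5
  node 14: h_left=-1, h_right=5, diff=6 [FAIL (|-1-5|=6 > 1)], height=6
Node 16 violates the condition: |-1 - 2| = 3 > 1.
Result: Not balanced


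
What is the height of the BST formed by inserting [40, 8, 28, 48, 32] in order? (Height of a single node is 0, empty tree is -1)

Insertion order: [40, 8, 28, 48, 32]
Tree (level-order array): [40, 8, 48, None, 28, None, None, None, 32]
Compute height bottom-up (empty subtree = -1):
  height(32) = 1 + max(-1, -1) = 0
  height(28) = 1 + max(-1, 0) = 1
  height(8) = 1 + max(-1, 1) = 2
  height(48) = 1 + max(-1, -1) = 0
  height(40) = 1 + max(2, 0) = 3
Height = 3


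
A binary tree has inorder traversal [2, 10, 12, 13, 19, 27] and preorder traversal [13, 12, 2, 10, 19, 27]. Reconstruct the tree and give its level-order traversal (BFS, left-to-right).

Inorder:  [2, 10, 12, 13, 19, 27]
Preorder: [13, 12, 2, 10, 19, 27]
Algorithm: preorder visits root first, so consume preorder in order;
for each root, split the current inorder slice at that value into
left-subtree inorder and right-subtree inorder, then recurse.
Recursive splits:
  root=13; inorder splits into left=[2, 10, 12], right=[19, 27]
  root=12; inorder splits into left=[2, 10], right=[]
  root=2; inorder splits into left=[], right=[10]
  root=10; inorder splits into left=[], right=[]
  root=19; inorder splits into left=[], right=[27]
  root=27; inorder splits into left=[], right=[]
Reconstructed level-order: [13, 12, 19, 2, 27, 10]
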